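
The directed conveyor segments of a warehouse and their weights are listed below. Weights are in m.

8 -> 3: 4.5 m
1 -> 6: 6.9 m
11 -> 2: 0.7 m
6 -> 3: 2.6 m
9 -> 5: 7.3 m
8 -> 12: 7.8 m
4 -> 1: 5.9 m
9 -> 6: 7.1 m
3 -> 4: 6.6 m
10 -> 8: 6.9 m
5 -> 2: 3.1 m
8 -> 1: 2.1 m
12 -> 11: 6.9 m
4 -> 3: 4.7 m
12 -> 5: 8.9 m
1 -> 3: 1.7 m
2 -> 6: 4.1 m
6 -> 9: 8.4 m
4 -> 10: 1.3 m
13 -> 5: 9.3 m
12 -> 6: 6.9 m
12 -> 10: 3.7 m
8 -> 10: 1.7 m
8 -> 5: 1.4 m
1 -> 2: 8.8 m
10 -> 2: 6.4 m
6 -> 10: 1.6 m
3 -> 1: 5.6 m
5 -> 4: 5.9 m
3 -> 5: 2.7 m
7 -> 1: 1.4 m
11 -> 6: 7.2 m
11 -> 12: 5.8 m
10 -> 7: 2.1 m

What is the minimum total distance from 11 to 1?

9.9 m

Shortest distances from 11:
11: 0
2: 0.7  (via 11)
6: 4.8  (via 2)
12: 5.8  (via 11)
10: 6.4  (via 6)
3: 7.4  (via 6)
7: 8.5  (via 10)
1: 9.9  (via 7)
Shortest route: 11–2–6–10–7–1 = 9.9 m.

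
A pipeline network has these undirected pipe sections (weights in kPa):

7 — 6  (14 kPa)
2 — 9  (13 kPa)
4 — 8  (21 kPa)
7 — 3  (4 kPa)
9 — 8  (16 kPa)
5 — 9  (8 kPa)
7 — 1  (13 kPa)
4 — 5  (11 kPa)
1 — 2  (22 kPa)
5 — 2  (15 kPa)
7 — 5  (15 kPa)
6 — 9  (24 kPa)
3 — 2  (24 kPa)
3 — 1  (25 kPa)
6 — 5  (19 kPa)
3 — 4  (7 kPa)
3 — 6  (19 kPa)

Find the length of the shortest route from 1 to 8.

Candidate routes:
1–2–9–8: 22+13+16 = 51
1–7–3–4–8: 13+4+7+21 = 45
The minimum is 45 kPa via 1–7–3–4–8.

45 kPa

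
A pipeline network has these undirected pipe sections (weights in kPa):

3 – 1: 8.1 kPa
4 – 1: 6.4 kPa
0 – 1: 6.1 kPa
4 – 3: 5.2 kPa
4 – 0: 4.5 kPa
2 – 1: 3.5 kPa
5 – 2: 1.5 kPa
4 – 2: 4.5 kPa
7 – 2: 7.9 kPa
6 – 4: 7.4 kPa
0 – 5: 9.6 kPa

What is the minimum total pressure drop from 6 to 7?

19.8 kPa

Enumerating some paths:
6 - 4 - 1 - 2 - 7: 7.4+6.4+3.5+7.9 = 25.2
6 - 4 - 2 - 7: 7.4+4.5+7.9 = 19.8
The minimum is 19.8 kPa via 6 - 4 - 2 - 7.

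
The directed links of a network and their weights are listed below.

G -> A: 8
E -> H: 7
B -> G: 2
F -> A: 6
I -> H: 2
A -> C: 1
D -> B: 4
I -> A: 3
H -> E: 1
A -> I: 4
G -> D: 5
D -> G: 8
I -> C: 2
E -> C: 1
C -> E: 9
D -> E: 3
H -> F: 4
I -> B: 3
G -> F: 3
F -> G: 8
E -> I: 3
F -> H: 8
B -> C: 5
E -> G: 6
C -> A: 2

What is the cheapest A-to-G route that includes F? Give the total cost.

Best A to F: A → I → H → F costing 10
Shortest F→G: F → G = 8
Total via F: 10 + 8 = 18.

18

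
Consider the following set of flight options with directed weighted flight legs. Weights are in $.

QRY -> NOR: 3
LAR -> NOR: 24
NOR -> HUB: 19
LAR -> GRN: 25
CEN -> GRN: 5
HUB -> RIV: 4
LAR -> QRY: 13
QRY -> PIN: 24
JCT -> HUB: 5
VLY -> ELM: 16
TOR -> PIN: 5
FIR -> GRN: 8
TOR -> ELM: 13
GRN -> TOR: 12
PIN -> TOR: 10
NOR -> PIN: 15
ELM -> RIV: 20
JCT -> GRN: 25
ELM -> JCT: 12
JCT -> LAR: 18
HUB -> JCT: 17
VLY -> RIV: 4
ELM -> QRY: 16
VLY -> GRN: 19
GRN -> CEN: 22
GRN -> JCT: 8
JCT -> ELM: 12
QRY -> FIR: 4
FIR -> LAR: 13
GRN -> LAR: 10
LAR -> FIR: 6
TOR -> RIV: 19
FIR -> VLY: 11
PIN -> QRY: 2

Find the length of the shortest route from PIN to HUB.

$24

Settle nodes by increasing distance from PIN:
PIN: 0
QRY: 2  (via PIN)
NOR: 5  (via QRY)
FIR: 6  (via QRY)
TOR: 10  (via PIN)
GRN: 14  (via FIR)
VLY: 17  (via FIR)
LAR: 19  (via FIR)
RIV: 21  (via VLY)
JCT: 22  (via GRN)
ELM: 23  (via TOR)
HUB: 24  (via NOR)
Shortest route: PIN–QRY–NOR–HUB = $24.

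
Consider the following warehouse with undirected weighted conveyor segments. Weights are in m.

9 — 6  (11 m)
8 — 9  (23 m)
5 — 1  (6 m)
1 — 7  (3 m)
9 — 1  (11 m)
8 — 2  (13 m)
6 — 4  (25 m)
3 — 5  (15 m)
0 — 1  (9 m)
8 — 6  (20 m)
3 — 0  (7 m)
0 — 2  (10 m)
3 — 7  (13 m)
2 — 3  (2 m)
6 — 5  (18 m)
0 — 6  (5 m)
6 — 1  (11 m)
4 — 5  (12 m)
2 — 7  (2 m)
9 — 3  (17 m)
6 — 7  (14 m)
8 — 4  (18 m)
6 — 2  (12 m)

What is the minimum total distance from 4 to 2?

Settle nodes by increasing distance from 4:
4: 0
5: 12  (via 4)
1: 18  (via 5)
8: 18  (via 4)
7: 21  (via 1)
2: 23  (via 7)
Shortest route: 4–5–1–7–2 = 23 m.

23 m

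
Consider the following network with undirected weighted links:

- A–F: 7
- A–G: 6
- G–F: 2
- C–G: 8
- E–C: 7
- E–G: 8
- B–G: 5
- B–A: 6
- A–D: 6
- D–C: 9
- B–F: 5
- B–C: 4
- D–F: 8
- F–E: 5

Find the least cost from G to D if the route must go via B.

17

Shortest G→B: G → B = 5
Best B to D: B → A → D costing 12
Total via B: 5 + 12 = 17.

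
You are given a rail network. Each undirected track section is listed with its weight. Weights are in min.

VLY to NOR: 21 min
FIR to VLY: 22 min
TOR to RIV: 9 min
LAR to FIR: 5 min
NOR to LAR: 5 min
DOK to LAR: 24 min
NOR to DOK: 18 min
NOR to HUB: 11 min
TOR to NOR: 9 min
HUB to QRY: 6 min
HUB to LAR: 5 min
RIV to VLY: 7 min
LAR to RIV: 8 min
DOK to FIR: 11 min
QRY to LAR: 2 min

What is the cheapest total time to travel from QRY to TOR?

16 min

Shortest distances from QRY:
QRY: 0
LAR: 2  (via QRY)
HUB: 6  (via QRY)
FIR: 7  (via LAR)
NOR: 7  (via LAR)
RIV: 10  (via LAR)
TOR: 16  (via NOR)
Shortest route: QRY–LAR–NOR–TOR = 16 min.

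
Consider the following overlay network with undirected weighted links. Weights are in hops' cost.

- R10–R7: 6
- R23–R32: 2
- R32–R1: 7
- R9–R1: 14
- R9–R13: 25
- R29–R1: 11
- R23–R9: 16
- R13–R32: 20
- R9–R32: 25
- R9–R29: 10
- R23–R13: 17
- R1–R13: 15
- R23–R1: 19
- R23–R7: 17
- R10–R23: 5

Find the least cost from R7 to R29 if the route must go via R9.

Best R7 to R9: R7 → R10 → R23 → R9 costing 27
Shortest R9→R29: R9 → R29 = 10
Total via R9: 27 + 10 = 37 hops' cost.

37 hops' cost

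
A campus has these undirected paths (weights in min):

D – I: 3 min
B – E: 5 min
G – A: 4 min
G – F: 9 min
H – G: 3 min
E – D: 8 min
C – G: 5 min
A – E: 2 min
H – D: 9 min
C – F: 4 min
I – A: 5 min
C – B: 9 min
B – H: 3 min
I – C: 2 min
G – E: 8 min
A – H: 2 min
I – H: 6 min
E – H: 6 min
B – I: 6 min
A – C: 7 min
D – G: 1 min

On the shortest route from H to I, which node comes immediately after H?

Compare a few routes:
H - A - I: 2+5 = 7
H - G - D - I: 3+1+3 = 7
H - B - I: 3+6 = 9
H - I: 6 = 6
The minimum is 6 min via H - I.
So from H the first move is to I.

I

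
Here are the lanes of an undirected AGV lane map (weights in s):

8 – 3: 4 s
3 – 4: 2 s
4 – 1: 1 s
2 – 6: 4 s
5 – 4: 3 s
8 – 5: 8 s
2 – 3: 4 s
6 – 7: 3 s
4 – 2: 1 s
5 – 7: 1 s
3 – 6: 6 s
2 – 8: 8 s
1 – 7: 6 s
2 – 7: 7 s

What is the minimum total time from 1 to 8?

Compare a few routes:
1 - 4 - 3 - 8: 1+2+4 = 7
1 - 4 - 2 - 3 - 8: 1+1+4+4 = 10
1 - 4 - 2 - 8: 1+1+8 = 10
The minimum is 7 s via 1 - 4 - 3 - 8.

7 s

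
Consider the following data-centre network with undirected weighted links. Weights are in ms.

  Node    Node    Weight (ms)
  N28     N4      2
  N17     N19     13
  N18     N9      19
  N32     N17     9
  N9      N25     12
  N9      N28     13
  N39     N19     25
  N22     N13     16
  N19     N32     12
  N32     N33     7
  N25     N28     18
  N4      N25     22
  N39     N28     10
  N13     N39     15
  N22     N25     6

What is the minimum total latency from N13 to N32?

Settle nodes by increasing distance from N13:
N13: 0
N39: 15  (via N13)
N22: 16  (via N13)
N25: 22  (via N22)
N28: 25  (via N39)
N4: 27  (via N28)
N9: 34  (via N25)
N19: 40  (via N39)
N32: 52  (via N19)
Shortest route: N13 → N39 → N19 → N32 = 52 ms.

52 ms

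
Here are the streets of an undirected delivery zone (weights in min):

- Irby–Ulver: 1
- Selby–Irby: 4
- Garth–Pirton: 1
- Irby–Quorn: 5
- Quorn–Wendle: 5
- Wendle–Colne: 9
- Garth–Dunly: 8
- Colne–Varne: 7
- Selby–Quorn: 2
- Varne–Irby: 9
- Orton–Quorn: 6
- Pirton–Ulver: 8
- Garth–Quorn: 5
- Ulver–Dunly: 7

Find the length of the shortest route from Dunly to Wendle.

18 min

Candidate routes:
Dunly → Garth → Quorn → Wendle: 8+5+5 = 18
Dunly → Ulver → Pirton → Garth → Quorn → Wendle: 7+8+1+5+5 = 26
Dunly → Ulver → Irby → Selby → Quorn → Wendle: 7+1+4+2+5 = 19
The minimum is 18 min via Dunly → Garth → Quorn → Wendle.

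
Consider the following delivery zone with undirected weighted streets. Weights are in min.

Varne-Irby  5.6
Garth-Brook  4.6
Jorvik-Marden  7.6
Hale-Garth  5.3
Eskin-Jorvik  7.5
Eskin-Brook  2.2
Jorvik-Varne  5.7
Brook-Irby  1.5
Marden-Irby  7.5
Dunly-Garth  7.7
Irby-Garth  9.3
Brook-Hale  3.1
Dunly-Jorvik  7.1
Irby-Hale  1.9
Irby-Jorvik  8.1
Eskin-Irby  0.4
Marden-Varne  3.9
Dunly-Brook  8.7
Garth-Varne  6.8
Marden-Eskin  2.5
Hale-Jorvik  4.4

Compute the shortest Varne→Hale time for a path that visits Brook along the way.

Shortest Varne→Brook: Varne → Irby → Brook = 7.1
Shortest Brook→Hale: Brook → Hale = 3.1
Total via Brook: 7.1 + 3.1 = 10.2 min.

10.2 min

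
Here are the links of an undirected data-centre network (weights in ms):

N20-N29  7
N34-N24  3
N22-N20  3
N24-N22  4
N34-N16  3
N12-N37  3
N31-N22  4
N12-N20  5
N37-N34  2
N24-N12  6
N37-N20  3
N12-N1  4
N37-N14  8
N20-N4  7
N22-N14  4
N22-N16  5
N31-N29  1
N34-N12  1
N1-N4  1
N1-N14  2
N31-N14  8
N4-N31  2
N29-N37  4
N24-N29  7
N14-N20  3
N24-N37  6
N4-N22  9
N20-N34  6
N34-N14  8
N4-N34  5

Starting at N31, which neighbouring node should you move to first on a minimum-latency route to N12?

Candidate routes:
N31 → N4 → N1 → N12: 2+1+4 = 7
N31 → N4 → N34 → N12: 2+5+1 = 8
N31 → N29 → N37 → N12: 1+4+3 = 8
Cheapest is N31 → N4 → N1 → N12 at 7 ms.
So from N31 the first move is to N4.

N4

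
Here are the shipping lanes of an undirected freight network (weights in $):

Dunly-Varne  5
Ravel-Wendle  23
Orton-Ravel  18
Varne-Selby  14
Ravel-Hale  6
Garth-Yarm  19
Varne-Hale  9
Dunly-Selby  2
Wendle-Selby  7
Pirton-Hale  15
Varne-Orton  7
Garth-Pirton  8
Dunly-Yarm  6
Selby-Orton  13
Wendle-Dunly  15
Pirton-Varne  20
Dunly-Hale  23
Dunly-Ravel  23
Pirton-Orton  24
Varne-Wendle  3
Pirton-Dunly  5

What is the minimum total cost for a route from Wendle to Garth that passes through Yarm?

Shortest Wendle→Yarm: Wendle–Varne–Dunly–Yarm = 14
Shortest Yarm→Garth: Yarm–Garth = 19
Total via Yarm: 14 + 19 = $33.

$33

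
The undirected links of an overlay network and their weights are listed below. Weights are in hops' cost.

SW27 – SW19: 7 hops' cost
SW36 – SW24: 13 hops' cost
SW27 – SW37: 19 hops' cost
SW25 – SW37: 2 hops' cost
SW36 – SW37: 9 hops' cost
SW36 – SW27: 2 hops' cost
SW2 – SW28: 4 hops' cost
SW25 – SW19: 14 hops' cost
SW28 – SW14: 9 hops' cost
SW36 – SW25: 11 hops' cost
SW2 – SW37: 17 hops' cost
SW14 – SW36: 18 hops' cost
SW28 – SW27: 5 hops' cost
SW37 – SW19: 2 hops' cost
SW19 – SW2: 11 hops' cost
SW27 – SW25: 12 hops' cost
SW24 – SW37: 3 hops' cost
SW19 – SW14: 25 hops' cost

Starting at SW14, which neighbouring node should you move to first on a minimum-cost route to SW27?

SW28

Enumerating some paths:
SW14 → SW28 → SW27: 9+5 = 14
SW14 → SW36 → SW27: 18+2 = 20
The minimum is 14 hops' cost via SW14 → SW28 → SW27.
So from SW14 the first move is to SW28.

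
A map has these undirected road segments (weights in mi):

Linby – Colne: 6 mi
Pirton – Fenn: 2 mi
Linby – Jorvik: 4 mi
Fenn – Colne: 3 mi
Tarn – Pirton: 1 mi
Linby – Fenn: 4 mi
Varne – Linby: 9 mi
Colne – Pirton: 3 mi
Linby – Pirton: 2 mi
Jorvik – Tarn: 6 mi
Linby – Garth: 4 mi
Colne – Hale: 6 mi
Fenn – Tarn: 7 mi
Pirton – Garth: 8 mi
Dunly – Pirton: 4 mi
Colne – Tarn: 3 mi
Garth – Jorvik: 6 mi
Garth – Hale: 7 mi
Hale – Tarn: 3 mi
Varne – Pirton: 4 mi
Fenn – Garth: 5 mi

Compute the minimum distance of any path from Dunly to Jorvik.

10 mi

Compare a few routes:
Dunly - Pirton - Linby - Jorvik: 4+2+4 = 10
Dunly - Pirton - Fenn - Linby - Jorvik: 4+2+4+4 = 14
Dunly - Pirton - Tarn - Jorvik: 4+1+6 = 11
Cheapest is Dunly - Pirton - Linby - Jorvik at 10 mi.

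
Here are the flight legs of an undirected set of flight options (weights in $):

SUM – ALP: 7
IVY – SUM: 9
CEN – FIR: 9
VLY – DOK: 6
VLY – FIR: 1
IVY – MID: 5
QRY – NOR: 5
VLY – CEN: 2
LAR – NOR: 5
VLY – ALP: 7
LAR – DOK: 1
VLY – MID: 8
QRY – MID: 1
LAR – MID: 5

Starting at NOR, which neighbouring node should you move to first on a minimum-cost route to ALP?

Enumerating some paths:
NOR–LAR–DOK–VLY–ALP: 5+1+6+7 = 19
NOR–QRY–MID–VLY–ALP: 5+1+8+7 = 21
The minimum is $19 via NOR–LAR–DOK–VLY–ALP.
So from NOR the first move is to LAR.

LAR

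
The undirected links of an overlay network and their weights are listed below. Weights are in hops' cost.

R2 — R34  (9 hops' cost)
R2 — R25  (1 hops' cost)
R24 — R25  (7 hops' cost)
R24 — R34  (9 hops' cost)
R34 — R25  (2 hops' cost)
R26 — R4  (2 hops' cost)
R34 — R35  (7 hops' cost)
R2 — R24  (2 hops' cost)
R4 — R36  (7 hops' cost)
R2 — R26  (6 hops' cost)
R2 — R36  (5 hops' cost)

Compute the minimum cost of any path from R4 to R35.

18 hops' cost

Candidate routes:
R4 - R26 - R2 - R25 - R34 - R35: 2+6+1+2+7 = 18
R4 - R36 - R2 - R25 - R34 - R35: 7+5+1+2+7 = 22
R4 - R26 - R2 - R34 - R35: 2+6+9+7 = 24
Cheapest is R4 - R26 - R2 - R25 - R34 - R35 at 18 hops' cost.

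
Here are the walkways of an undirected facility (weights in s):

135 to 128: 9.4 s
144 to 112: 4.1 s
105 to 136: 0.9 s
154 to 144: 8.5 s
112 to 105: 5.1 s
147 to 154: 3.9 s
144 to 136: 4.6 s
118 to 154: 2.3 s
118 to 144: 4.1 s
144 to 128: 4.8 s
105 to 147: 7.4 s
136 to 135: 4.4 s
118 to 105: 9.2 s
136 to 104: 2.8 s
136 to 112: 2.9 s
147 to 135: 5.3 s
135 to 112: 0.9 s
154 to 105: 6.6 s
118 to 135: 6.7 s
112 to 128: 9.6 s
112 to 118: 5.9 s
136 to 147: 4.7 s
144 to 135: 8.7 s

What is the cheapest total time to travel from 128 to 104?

Enumerating some paths:
128 - 144 - 112 - 136 - 104: 4.8+4.1+2.9+2.8 = 14.6
128 - 135 - 112 - 136 - 104: 9.4+0.9+2.9+2.8 = 16
128 - 144 - 136 - 104: 4.8+4.6+2.8 = 12.2
128 - 112 - 136 - 104: 9.6+2.9+2.8 = 15.3
The minimum is 12.2 s via 128 - 144 - 136 - 104.

12.2 s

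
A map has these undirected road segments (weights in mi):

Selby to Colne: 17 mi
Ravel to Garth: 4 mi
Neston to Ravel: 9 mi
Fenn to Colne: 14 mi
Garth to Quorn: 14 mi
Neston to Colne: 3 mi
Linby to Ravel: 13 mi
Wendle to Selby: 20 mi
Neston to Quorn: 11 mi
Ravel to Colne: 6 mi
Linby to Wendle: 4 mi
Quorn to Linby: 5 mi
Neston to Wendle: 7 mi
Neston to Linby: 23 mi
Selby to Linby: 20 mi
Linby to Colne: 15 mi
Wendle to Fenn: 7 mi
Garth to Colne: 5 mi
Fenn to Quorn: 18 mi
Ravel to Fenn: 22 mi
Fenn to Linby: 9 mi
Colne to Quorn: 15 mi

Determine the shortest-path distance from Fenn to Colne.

14 mi

Candidate routes:
Fenn - Linby - Wendle - Neston - Colne: 9+4+7+3 = 23
Fenn - Wendle - Neston - Colne: 7+7+3 = 17
Fenn - Colne: 14 = 14
The minimum is 14 mi via Fenn - Colne.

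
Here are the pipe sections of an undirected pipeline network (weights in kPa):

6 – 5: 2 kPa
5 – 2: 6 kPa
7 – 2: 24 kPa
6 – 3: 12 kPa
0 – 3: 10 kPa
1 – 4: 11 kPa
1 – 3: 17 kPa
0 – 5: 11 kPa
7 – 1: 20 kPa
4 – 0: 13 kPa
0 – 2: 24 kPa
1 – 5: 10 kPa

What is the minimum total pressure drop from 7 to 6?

Running Dijkstra from 7:
7: 0
1: 20  (via 7)
2: 24  (via 7)
5: 30  (via 1)
4: 31  (via 1)
6: 32  (via 5)
Shortest route: 7–1–5–6 = 32 kPa.

32 kPa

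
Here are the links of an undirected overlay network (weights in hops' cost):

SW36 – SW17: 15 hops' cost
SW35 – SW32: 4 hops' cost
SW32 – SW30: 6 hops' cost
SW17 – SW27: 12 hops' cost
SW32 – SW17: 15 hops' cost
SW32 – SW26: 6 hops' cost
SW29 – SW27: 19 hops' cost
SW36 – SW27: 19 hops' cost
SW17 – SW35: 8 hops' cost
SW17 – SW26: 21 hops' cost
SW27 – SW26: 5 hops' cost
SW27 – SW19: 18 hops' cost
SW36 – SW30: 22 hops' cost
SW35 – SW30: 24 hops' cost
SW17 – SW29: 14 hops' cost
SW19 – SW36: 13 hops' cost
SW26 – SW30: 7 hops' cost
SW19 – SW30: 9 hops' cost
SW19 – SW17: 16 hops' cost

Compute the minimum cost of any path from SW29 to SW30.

Settle nodes by increasing distance from SW29:
SW29: 0
SW17: 14  (via SW29)
SW27: 19  (via SW29)
SW35: 22  (via SW17)
SW26: 24  (via SW27)
SW32: 26  (via SW35)
SW36: 29  (via SW17)
SW19: 30  (via SW17)
SW30: 31  (via SW26)
Shortest route: SW29–SW27–SW26–SW30 = 31 hops' cost.

31 hops' cost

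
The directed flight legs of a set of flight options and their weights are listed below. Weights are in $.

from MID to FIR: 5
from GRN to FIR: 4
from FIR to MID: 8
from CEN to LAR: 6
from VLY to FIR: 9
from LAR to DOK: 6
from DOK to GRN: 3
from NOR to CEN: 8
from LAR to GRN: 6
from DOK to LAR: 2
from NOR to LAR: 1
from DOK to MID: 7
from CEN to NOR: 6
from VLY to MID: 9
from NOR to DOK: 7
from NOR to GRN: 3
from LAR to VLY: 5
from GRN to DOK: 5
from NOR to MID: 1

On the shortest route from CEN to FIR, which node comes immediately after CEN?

Enumerating some paths:
CEN - NOR - GRN - FIR: 6+3+4 = 13
CEN - NOR - MID - FIR: 6+1+5 = 12
CEN - LAR - GRN - FIR: 6+6+4 = 16
The minimum is $12 via CEN - NOR - MID - FIR.
So from CEN the first move is to NOR.

NOR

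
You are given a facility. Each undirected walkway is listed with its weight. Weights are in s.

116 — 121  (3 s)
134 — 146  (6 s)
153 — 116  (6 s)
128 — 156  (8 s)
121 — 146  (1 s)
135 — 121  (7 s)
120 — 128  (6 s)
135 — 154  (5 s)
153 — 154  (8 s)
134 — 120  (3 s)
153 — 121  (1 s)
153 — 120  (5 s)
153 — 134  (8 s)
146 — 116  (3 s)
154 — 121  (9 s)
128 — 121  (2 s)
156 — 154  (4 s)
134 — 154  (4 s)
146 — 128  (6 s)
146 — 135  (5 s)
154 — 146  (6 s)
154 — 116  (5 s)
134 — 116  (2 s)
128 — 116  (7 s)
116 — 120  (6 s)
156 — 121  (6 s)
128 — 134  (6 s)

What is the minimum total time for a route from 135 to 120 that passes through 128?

14 s

Best 135 to 128: 135 → 146 → 121 → 128 costing 8
Shortest 128→120: 128 → 120 = 6
Total via 128: 8 + 6 = 14 s.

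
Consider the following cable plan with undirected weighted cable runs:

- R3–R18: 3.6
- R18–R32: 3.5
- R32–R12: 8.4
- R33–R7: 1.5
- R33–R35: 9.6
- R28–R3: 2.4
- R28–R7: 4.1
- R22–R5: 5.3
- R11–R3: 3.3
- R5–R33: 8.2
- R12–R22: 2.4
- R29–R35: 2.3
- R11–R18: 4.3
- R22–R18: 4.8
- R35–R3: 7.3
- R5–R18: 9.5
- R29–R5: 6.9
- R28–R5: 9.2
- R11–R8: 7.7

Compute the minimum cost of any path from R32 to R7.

13.6

Compare a few routes:
R32 - R18 - R11 - R3 - R28 - R7: 3.5+4.3+3.3+2.4+4.1 = 17.6
R32 - R18 - R5 - R33 - R7: 3.5+9.5+8.2+1.5 = 22.7
R32 - R18 - R22 - R5 - R33 - R7: 3.5+4.8+5.3+8.2+1.5 = 23.3
R32 - R18 - R3 - R28 - R7: 3.5+3.6+2.4+4.1 = 13.6
Cheapest is R32 - R18 - R3 - R28 - R7 at 13.6.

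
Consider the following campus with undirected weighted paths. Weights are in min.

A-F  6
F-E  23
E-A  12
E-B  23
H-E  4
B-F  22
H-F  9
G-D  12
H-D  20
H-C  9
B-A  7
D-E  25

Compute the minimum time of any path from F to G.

Settle nodes by increasing distance from F:
F: 0
A: 6  (via F)
H: 9  (via F)
B: 13  (via A)
E: 13  (via H)
C: 18  (via H)
D: 29  (via H)
G: 41  (via D)
Shortest route: F → H → D → G = 41 min.

41 min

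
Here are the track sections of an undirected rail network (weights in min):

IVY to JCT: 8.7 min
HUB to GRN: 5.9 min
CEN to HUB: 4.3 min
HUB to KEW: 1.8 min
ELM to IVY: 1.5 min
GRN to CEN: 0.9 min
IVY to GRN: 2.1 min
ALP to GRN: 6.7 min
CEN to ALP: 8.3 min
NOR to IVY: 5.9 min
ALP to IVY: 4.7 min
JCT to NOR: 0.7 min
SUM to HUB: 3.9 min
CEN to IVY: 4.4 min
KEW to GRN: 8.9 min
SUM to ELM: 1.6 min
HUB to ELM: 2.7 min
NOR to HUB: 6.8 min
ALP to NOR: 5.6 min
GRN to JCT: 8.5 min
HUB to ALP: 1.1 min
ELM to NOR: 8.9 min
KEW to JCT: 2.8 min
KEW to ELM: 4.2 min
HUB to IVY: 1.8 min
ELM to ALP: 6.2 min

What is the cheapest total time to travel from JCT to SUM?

8.5 min

Candidate routes:
JCT - KEW - HUB - ELM - SUM: 2.8+1.8+2.7+1.6 = 8.9
JCT - KEW - HUB - SUM: 2.8+1.8+3.9 = 8.5
JCT - KEW - HUB - IVY - ELM - SUM: 2.8+1.8+1.8+1.5+1.6 = 9.5
JCT - KEW - ELM - SUM: 2.8+4.2+1.6 = 8.6
The minimum is 8.5 min via JCT - KEW - HUB - SUM.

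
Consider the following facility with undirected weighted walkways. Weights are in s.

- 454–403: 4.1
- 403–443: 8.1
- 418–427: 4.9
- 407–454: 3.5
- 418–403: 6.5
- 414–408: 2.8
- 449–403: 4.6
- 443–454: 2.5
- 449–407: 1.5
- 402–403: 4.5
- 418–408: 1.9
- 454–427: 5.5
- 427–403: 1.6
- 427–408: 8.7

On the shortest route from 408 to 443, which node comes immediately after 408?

418

Candidate routes:
408 - 418 - 427 - 403 - 443: 1.9+4.9+1.6+8.1 = 16.5
408 - 418 - 427 - 403 - 454 - 443: 1.9+4.9+1.6+4.1+2.5 = 15
408 - 418 - 427 - 454 - 443: 1.9+4.9+5.5+2.5 = 14.8
408 - 418 - 403 - 454 - 443: 1.9+6.5+4.1+2.5 = 15
Cheapest is 408 - 418 - 427 - 454 - 443 at 14.8 s.
So from 408 the first move is to 418.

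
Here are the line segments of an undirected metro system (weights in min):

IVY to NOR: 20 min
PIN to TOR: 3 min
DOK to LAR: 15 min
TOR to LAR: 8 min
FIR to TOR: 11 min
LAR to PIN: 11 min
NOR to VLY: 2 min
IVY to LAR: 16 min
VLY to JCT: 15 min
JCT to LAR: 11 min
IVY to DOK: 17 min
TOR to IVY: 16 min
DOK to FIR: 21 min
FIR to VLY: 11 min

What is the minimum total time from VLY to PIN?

Compare a few routes:
VLY - NOR - IVY - TOR - PIN: 2+20+16+3 = 41
VLY - FIR - TOR - PIN: 11+11+3 = 25
VLY - JCT - LAR - TOR - PIN: 15+11+8+3 = 37
VLY - JCT - LAR - PIN: 15+11+11 = 37
Cheapest is VLY - FIR - TOR - PIN at 25 min.

25 min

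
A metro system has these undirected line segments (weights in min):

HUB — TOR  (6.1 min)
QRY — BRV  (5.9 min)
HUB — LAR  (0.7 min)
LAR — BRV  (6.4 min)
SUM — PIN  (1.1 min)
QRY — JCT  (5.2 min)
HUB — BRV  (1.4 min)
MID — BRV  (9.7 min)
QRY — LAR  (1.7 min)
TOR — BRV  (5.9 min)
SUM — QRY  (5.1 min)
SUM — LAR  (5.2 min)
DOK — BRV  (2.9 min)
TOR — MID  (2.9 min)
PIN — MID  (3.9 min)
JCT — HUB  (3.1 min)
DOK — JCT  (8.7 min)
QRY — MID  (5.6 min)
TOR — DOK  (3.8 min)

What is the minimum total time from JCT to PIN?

10.1 min

Settle nodes by increasing distance from JCT:
JCT: 0
HUB: 3.1  (via JCT)
LAR: 3.8  (via HUB)
BRV: 4.5  (via HUB)
QRY: 5.2  (via JCT)
DOK: 7.4  (via BRV)
SUM: 9  (via LAR)
TOR: 9.2  (via HUB)
PIN: 10.1  (via SUM)
Shortest route: JCT → HUB → LAR → SUM → PIN = 10.1 min.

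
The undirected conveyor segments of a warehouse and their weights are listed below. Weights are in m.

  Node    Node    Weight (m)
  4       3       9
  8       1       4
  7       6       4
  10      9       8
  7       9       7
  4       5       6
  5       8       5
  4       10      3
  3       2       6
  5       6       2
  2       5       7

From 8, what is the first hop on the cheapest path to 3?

5

Enumerating some paths:
8–5–2–3: 5+7+6 = 18
8–5–4–3: 5+6+9 = 20
The minimum is 18 m via 8–5–2–3.
So from 8 the first move is to 5.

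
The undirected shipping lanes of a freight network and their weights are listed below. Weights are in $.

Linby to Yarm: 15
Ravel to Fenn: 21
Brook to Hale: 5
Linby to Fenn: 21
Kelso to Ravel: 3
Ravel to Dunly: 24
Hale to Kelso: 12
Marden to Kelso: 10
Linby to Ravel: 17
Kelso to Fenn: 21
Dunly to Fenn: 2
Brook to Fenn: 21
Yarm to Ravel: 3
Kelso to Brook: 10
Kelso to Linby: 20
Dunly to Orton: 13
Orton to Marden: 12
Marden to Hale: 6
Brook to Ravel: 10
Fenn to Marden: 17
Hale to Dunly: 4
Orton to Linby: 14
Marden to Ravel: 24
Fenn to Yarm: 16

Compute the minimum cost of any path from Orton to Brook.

$22

Enumerating some paths:
Orton - Dunly - Hale - Brook: 13+4+5 = 22
Orton - Marden - Hale - Brook: 12+6+5 = 23
The minimum is $22 via Orton - Dunly - Hale - Brook.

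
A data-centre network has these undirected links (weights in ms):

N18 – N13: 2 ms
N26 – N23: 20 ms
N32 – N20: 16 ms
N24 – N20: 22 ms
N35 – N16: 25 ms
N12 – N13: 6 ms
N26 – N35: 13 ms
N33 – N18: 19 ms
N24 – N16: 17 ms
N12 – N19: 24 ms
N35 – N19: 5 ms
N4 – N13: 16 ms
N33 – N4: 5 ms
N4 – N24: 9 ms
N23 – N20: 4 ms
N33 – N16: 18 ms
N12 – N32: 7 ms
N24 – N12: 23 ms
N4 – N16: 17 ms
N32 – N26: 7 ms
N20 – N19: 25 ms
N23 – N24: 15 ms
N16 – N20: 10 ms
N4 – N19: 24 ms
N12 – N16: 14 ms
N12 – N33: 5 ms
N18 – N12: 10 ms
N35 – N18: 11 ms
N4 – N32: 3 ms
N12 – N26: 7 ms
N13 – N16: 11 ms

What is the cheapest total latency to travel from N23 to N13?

25 ms

Shortest distances from N23:
N23: 0
N20: 4  (via N23)
N16: 14  (via N20)
N24: 15  (via N23)
N32: 20  (via N20)
N26: 20  (via N23)
N4: 23  (via N32)
N13: 25  (via N16)
Shortest route: N23 → N20 → N16 → N13 = 25 ms.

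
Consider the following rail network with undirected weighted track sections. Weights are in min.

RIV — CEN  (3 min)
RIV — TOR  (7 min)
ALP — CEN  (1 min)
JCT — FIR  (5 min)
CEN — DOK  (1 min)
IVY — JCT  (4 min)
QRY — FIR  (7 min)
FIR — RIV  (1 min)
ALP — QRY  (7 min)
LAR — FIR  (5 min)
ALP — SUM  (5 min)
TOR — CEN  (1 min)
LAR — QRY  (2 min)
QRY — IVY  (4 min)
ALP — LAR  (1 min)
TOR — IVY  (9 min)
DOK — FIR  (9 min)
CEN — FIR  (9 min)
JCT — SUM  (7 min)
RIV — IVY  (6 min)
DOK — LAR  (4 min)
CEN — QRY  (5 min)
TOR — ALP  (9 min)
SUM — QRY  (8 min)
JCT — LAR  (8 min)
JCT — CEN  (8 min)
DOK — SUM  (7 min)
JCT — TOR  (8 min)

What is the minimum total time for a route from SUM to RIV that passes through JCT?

13 min

Best SUM to JCT: SUM → JCT costing 7
Shortest JCT→RIV: JCT → FIR → RIV = 6
Total via JCT: 7 + 6 = 13 min.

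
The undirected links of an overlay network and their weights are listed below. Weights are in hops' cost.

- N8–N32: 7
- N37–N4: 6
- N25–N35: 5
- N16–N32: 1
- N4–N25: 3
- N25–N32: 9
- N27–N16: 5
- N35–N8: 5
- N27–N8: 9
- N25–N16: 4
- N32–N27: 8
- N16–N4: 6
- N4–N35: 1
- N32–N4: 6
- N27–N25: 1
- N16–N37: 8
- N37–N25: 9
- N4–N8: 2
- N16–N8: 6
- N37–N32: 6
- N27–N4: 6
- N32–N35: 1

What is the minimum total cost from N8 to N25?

5 hops' cost

Enumerating some paths:
N8 → N4 → N25: 2+3 = 5
N8 → N4 → N35 → N25: 2+1+5 = 8
The minimum is 5 hops' cost via N8 → N4 → N25.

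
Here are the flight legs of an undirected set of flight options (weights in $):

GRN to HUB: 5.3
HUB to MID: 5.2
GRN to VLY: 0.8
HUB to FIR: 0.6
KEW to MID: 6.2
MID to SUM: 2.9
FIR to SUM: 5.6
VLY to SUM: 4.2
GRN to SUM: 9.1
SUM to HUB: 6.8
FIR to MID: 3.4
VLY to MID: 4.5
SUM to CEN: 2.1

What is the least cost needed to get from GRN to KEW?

Candidate routes:
GRN–VLY–MID–KEW: 0.8+4.5+6.2 = 11.5
GRN–HUB–FIR–MID–KEW: 5.3+0.6+3.4+6.2 = 15.5
GRN–VLY–SUM–MID–KEW: 0.8+4.2+2.9+6.2 = 14.1
The minimum is $11.5 via GRN–VLY–MID–KEW.

$11.5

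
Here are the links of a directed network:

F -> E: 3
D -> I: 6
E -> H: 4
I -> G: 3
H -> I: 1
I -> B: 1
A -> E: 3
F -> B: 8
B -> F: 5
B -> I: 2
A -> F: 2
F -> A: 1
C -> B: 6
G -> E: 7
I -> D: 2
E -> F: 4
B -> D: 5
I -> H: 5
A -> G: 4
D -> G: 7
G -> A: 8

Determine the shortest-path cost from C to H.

Settle nodes by increasing distance from C:
C: 0
B: 6  (via C)
I: 8  (via B)
D: 10  (via I)
F: 11  (via B)
G: 11  (via I)
A: 12  (via F)
H: 13  (via I)
Shortest route: C → B → I → H = 13.

13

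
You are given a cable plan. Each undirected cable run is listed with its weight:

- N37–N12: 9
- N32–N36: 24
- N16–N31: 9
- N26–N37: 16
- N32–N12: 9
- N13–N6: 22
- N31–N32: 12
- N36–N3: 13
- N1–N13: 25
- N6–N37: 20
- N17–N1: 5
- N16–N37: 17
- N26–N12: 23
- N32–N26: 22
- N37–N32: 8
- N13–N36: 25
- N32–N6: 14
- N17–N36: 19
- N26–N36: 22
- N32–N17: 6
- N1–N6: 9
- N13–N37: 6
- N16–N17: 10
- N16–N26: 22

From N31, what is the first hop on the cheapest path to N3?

Enumerating some paths:
N31 - N32 - N36 - N3: 12+24+13 = 49
N31 - N32 - N17 - N36 - N3: 12+6+19+13 = 50
Cheapest is N31 - N32 - N36 - N3 at 49.
So from N31 the first move is to N32.

N32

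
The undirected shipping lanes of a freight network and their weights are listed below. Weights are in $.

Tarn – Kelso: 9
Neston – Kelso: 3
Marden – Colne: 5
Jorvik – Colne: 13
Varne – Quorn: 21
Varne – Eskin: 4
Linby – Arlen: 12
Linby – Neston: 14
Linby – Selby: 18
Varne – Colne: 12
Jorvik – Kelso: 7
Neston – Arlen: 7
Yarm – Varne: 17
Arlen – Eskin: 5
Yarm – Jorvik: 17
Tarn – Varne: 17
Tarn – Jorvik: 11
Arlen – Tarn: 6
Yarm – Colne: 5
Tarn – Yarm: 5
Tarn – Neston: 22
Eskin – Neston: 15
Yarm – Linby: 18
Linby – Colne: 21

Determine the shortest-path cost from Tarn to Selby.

Enumerating some paths:
Tarn - Arlen - Linby - Selby: 6+12+18 = 36
Tarn - Kelso - Neston - Linby - Selby: 9+3+14+18 = 44
Tarn - Yarm - Linby - Selby: 5+18+18 = 41
The minimum is $36 via Tarn - Arlen - Linby - Selby.

$36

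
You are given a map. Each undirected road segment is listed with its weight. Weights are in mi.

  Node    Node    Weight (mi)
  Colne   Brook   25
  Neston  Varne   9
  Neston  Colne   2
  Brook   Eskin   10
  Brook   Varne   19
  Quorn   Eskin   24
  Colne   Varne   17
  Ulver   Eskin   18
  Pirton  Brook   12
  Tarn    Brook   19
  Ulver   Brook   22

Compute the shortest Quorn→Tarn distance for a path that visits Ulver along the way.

83 mi

Best Quorn to Ulver: Quorn–Eskin–Ulver costing 42
Best Ulver to Tarn: Ulver–Brook–Tarn costing 41
Total via Ulver: 42 + 41 = 83 mi.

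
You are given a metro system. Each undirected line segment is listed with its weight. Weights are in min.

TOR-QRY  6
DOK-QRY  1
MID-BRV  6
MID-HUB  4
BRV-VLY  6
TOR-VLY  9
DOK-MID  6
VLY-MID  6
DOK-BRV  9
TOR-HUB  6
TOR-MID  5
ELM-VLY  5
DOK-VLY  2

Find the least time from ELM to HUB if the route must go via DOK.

17 min

Shortest ELM→DOK: ELM → VLY → DOK = 7
Best DOK to HUB: DOK → MID → HUB costing 10
Total via DOK: 7 + 10 = 17 min.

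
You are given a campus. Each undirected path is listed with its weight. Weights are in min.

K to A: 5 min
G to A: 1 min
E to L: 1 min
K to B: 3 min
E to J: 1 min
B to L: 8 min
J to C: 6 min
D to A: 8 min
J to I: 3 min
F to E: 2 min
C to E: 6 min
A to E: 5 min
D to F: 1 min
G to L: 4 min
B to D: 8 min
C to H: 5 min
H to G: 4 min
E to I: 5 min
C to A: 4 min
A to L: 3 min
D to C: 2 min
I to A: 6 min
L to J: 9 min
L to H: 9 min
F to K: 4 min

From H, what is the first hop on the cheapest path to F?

C

Enumerating some paths:
H–G–A–L–E–F: 4+1+3+1+2 = 11
H–G–L–E–F: 4+4+1+2 = 11
H–L–E–F: 9+1+2 = 12
H–C–D–F: 5+2+1 = 8
The minimum is 8 min via H–C–D–F.
So from H the first move is to C.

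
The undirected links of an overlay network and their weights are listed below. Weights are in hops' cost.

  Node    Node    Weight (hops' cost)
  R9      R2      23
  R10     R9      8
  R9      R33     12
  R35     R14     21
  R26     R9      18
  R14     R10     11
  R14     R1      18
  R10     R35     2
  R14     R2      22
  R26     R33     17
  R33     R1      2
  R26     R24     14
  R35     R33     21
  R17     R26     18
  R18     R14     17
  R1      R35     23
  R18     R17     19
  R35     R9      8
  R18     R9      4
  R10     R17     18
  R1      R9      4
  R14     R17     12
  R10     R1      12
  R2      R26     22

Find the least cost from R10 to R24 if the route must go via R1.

45 hops' cost

Shortest R10→R1: R10–R1 = 12
Best R1 to R24: R1–R33–R26–R24 costing 33
Total via R1: 12 + 33 = 45 hops' cost.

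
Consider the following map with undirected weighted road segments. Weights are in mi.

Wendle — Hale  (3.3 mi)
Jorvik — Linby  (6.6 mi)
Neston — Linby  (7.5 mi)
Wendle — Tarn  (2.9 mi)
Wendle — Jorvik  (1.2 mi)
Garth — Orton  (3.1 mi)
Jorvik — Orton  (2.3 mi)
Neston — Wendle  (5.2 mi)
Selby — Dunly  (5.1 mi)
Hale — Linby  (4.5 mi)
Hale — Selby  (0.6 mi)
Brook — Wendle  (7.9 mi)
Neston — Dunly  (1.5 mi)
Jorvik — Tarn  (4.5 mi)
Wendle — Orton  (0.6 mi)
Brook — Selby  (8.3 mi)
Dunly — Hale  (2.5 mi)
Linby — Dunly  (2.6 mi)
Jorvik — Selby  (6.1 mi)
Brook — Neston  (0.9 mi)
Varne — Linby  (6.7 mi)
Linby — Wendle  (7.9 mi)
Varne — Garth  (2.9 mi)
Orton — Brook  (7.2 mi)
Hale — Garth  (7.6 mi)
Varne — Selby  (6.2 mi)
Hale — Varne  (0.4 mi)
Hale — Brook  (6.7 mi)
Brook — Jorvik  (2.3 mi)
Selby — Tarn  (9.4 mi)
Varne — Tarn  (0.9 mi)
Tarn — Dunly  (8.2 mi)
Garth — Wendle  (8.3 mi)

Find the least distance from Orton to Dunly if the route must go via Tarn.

Shortest Orton→Tarn: Orton → Wendle → Tarn = 3.5
Best Tarn to Dunly: Tarn → Varne → Hale → Dunly costing 3.8
Total via Tarn: 3.5 + 3.8 = 7.3 mi.

7.3 mi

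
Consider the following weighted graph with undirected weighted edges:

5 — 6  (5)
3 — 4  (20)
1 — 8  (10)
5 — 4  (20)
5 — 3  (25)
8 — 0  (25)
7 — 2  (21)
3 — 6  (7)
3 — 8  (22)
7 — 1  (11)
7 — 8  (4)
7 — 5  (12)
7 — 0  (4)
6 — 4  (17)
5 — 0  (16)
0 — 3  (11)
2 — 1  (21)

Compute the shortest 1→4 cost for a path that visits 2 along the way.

Best 1 to 2: 1 → 2 costing 21
Best 2 to 4: 2 → 7 → 5 → 4 costing 53
Total via 2: 21 + 53 = 74.

74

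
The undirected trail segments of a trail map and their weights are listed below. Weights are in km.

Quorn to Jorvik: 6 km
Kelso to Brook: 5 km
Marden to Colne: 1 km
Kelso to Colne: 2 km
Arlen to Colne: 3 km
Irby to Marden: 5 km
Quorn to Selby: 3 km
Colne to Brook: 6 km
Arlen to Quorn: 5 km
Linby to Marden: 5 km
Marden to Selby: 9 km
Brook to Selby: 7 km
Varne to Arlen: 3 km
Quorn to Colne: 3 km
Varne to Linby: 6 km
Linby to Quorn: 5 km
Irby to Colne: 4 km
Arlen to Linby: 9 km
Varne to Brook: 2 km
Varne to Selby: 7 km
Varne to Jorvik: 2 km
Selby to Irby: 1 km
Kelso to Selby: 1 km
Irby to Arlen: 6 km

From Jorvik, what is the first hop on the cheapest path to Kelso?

Varne

Enumerating some paths:
Jorvik - Varne - Brook - Kelso: 2+2+5 = 9
Jorvik - Varne - Selby - Kelso: 2+7+1 = 10
Jorvik - Quorn - Selby - Kelso: 6+3+1 = 10
Jorvik - Varne - Arlen - Colne - Kelso: 2+3+3+2 = 10
The minimum is 9 km via Jorvik - Varne - Brook - Kelso.
So from Jorvik the first move is to Varne.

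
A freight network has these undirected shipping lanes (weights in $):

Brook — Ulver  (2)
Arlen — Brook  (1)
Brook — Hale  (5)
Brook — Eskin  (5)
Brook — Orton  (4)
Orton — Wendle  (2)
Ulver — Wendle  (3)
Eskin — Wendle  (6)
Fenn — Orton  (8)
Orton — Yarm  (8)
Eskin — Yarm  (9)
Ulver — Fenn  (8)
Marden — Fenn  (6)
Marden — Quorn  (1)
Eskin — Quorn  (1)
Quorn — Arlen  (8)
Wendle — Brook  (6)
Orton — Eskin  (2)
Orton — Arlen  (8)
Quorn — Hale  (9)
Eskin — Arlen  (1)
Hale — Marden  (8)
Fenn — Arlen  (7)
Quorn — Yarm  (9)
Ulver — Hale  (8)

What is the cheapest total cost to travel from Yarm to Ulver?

Compare a few routes:
Yarm - Orton - Brook - Ulver: 8+4+2 = 14
Yarm - Quorn - Eskin - Arlen - Brook - Ulver: 9+1+1+1+2 = 14
Yarm - Orton - Wendle - Ulver: 8+2+3 = 13
Cheapest is Yarm - Orton - Wendle - Ulver at $13.

$13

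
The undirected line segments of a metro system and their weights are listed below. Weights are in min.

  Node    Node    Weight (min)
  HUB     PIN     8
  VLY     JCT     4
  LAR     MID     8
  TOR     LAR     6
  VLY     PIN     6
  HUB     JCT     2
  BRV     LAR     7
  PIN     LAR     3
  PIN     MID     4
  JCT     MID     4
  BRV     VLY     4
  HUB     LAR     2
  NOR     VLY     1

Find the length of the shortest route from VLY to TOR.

14 min

Shortest distances from VLY:
VLY: 0
NOR: 1  (via VLY)
BRV: 4  (via VLY)
JCT: 4  (via VLY)
PIN: 6  (via VLY)
HUB: 6  (via JCT)
MID: 8  (via JCT)
LAR: 8  (via HUB)
TOR: 14  (via LAR)
Shortest route: VLY → JCT → HUB → LAR → TOR = 14 min.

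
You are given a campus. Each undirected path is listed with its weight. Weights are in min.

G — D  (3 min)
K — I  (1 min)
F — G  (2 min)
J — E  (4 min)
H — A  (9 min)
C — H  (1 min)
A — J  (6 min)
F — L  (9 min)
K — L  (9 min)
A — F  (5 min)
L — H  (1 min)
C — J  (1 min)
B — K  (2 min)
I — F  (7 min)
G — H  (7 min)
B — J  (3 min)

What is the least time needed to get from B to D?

Settle nodes by increasing distance from B:
B: 0
K: 2  (via B)
I: 3  (via K)
J: 3  (via B)
C: 4  (via J)
H: 5  (via C)
L: 6  (via H)
E: 7  (via J)
A: 9  (via J)
F: 10  (via I)
G: 12  (via H)
D: 15  (via G)
Shortest route: B–J–C–H–G–D = 15 min.

15 min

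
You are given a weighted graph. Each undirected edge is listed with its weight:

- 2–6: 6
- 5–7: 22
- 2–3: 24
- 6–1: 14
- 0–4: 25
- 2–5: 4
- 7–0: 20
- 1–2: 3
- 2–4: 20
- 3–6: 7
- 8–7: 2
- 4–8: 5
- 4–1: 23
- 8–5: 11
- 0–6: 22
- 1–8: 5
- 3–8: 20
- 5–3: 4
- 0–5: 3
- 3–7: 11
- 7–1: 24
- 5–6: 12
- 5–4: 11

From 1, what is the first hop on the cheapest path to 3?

2

Enumerating some paths:
1 → 8 → 7 → 3: 5+2+11 = 18
1 → 2 → 5 → 3: 3+4+4 = 11
1 → 2 → 6 → 3: 3+6+7 = 16
The minimum is 11 via 1 → 2 → 5 → 3.
So from 1 the first move is to 2.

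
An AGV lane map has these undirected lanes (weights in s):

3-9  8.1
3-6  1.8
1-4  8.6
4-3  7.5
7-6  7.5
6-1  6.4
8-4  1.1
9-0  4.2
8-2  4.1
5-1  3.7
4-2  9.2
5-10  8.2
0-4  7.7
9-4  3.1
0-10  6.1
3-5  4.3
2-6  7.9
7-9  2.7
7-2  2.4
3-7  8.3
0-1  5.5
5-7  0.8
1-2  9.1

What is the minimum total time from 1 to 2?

Shortest distances from 1:
1: 0
5: 3.7  (via 1)
7: 4.5  (via 5)
0: 5.5  (via 1)
6: 6.4  (via 1)
2: 6.9  (via 7)
Shortest route: 1 → 5 → 7 → 2 = 6.9 s.

6.9 s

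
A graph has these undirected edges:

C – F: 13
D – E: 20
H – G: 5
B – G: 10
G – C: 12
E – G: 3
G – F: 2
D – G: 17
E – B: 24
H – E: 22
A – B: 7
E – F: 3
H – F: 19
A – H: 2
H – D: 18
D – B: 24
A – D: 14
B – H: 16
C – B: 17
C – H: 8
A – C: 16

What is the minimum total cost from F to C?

13

Settle nodes by increasing distance from F:
F: 0
G: 2  (via F)
E: 3  (via F)
H: 7  (via G)
A: 9  (via H)
B: 12  (via G)
C: 13  (via F)
Shortest route: F–C = 13.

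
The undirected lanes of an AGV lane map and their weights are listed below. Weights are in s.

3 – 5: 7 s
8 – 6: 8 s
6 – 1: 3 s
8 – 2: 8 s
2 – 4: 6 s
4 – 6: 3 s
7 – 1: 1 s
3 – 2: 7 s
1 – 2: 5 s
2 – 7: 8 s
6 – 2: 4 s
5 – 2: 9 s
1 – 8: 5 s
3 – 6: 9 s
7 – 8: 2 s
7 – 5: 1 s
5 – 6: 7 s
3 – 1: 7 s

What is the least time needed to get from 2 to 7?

6 s

Enumerating some paths:
2 - 5 - 7: 9+1 = 10
2 - 7: 8 = 8
2 - 1 - 7: 5+1 = 6
2 - 6 - 1 - 7: 4+3+1 = 8
The minimum is 6 s via 2 - 1 - 7.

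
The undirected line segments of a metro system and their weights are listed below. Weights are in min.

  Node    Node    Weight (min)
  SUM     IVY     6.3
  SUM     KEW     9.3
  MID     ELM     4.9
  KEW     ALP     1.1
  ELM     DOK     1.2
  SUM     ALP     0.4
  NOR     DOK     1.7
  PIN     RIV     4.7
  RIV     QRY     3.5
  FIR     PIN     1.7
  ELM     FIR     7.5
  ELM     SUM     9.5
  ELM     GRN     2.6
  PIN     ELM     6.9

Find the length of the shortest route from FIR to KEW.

18.5 min

Candidate routes:
FIR → ELM → SUM → ALP → KEW: 7.5+9.5+0.4+1.1 = 18.5
FIR → PIN → ELM → SUM → ALP → KEW: 1.7+6.9+9.5+0.4+1.1 = 19.6
The minimum is 18.5 min via FIR → ELM → SUM → ALP → KEW.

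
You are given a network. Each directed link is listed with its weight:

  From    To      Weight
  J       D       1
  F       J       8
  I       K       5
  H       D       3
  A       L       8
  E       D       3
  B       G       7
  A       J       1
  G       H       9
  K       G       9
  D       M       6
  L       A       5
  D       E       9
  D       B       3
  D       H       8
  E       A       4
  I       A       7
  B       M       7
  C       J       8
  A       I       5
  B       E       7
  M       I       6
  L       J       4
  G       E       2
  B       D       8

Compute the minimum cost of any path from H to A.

16

Settle nodes by increasing distance from H:
H: 0
D: 3  (via H)
B: 6  (via D)
M: 9  (via D)
E: 12  (via D)
G: 13  (via B)
I: 15  (via M)
A: 16  (via E)
Shortest route: H → D → E → A = 16.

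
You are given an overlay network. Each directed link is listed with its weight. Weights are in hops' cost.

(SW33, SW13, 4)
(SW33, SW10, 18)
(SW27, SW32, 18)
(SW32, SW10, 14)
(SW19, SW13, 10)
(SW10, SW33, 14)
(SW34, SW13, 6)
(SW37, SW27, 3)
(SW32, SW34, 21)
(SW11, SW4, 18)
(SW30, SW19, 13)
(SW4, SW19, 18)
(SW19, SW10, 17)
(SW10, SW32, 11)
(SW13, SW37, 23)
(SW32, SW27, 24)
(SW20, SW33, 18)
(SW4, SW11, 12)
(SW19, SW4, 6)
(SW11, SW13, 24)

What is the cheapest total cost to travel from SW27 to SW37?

Running Dijkstra from SW27:
SW27: 0
SW32: 18  (via SW27)
SW10: 32  (via SW32)
SW34: 39  (via SW32)
SW13: 45  (via SW34)
SW33: 46  (via SW10)
SW37: 68  (via SW13)
Shortest route: SW27 → SW32 → SW34 → SW13 → SW37 = 68 hops' cost.

68 hops' cost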